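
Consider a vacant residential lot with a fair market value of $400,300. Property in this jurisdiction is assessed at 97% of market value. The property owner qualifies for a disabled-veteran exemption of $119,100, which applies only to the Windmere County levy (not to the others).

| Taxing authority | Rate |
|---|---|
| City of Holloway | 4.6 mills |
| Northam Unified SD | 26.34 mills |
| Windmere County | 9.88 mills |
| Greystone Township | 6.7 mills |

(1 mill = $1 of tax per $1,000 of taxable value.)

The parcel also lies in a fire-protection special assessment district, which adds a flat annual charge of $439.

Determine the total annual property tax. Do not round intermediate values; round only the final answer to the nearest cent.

$17,713.88

Assessed value = $400,300 × 0.97 = $388,291
City of Holloway: $388,291 × 0.0046 = $1,786.1386
Northam Unified SD: $388,291 × 0.02634 = $10,227.58494
Windmere County: ($388,291 − $119,100) × 0.00988 = $269,191 × 0.00988 = $2,659.60708
Greystone Township: $388,291 × 0.0067 = $2,601.5497
Levies subtotal = $17,274.88032
Total = $17,274.88032 + $439 = $17,713.88032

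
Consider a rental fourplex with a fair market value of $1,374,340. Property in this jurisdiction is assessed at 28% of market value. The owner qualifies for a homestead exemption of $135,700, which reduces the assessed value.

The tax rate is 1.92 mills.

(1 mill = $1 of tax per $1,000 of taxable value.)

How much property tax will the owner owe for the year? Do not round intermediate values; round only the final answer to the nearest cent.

Assessed value = $1,374,340 × 0.28 = $384,815.2
Taxable value = $384,815.2 − $135,700 = $249,115.2
Tax = $249,115.2 × 0.00192 = $478.301184

$478.30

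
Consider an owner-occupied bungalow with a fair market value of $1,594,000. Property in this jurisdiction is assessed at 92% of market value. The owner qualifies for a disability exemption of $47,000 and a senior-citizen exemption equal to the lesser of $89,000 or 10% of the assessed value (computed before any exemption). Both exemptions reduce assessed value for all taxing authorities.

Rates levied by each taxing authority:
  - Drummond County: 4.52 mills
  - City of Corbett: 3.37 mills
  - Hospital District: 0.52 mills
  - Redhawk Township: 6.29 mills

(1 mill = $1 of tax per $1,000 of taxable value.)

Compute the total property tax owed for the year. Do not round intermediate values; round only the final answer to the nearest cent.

$19,558.06

Assessed value = $1,594,000 × 0.92 = $1,466,480
Senior-citizen exemption = min($89,000, 10% × $1,466,480) = min($89,000, $146,648) = $89,000 (dollar cap binds)
Taxable value = $1,466,480 − $47,000 − $89,000 = $1,330,480
Drummond County: $1,330,480 × 0.00452 = $6,013.7696
City of Corbett: $1,330,480 × 0.00337 = $4,483.7176
Hospital District: $1,330,480 × 0.00052 = $691.8496
Redhawk Township: $1,330,480 × 0.00629 = $8,368.7192
Total = $19,558.056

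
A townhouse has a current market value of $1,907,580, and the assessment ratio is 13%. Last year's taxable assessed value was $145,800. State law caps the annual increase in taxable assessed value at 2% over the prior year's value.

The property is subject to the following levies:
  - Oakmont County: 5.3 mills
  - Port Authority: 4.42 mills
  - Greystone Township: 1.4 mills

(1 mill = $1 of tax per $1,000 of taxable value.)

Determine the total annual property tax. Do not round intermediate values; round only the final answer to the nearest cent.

$1,653.72

Uncapped assessed value = $1,907,580 × 0.13 = $247,985.4
Cap limit = $145,800 × 1.02 = $148,716
Taxable assessed value = min($247,985.4, $148,716) = $148,716 (cap binds)
Oakmont County: $148,716 × 0.0053 = $788.1948
Port Authority: $148,716 × 0.00442 = $657.32472
Greystone Township: $148,716 × 0.0014 = $208.2024
Total = $1,653.72192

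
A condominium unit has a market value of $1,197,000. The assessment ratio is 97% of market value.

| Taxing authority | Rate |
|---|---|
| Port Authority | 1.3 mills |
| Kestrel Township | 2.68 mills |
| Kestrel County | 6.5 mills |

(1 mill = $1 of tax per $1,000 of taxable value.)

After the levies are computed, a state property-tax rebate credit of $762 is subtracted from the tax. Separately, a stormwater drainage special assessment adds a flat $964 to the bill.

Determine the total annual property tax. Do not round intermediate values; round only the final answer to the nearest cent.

$12,370.22

Assessed value = $1,197,000 × 0.97 = $1,161,090
Port Authority: $1,161,090 × 0.0013 = $1,509.417
Kestrel Township: $1,161,090 × 0.00268 = $3,111.7212
Kestrel County: $1,161,090 × 0.0065 = $7,547.085
Levies subtotal = $12,168.2232
After credit = $12,168.2232 − $762 = $11,406.2232
Total = $11,406.2232 + $964 = $12,370.2232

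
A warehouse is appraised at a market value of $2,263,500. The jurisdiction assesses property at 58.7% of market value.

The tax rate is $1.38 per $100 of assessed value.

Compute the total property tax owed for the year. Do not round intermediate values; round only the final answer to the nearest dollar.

Assessed value = $2,263,500 × 0.587 = $1,328,674.5
Tax = $1,328,674.5 × 0.0138 = $18,335.7081

$18,336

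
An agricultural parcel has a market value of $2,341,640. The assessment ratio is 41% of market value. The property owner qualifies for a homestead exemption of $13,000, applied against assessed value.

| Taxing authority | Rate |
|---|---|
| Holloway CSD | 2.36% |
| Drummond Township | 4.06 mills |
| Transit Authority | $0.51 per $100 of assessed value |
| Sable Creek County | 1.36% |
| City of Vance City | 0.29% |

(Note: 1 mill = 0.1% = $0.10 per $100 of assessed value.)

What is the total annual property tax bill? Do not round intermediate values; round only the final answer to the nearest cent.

Assessed value = $2,341,640 × 0.41 = $960,072.4
Taxable value = $960,072.4 − $13,000 = $947,072.4
Holloway CSD: $947,072.4 × 0.0236 = $22,350.90864
Drummond Township: $947,072.4 × 0.00406 = $3,845.113944
Transit Authority: $947,072.4 × 0.0051 = $4,830.06924
Sable Creek County: $947,072.4 × 0.0136 = $12,880.18464
City of Vance City: $947,072.4 × 0.0029 = $2,746.50996
Total = $46,652.786424

$46,652.79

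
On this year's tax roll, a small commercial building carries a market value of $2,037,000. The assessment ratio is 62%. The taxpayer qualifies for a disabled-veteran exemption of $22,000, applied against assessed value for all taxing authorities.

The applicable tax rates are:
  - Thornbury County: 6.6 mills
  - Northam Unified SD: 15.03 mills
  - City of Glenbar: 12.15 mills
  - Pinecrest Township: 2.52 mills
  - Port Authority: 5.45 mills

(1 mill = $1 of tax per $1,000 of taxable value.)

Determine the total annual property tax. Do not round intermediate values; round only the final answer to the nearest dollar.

$51,809

Assessed value = $2,037,000 × 0.62 = $1,262,940
Taxable value = $1,262,940 − $22,000 = $1,240,940
Thornbury County: $1,240,940 × 0.0066 = $8,190.204
Northam Unified SD: $1,240,940 × 0.01503 = $18,651.3282
City of Glenbar: $1,240,940 × 0.01215 = $15,077.421
Pinecrest Township: $1,240,940 × 0.00252 = $3,127.1688
Port Authority: $1,240,940 × 0.00545 = $6,763.123
Total = $8,190.204 + $18,651.3282 + $15,077.421 + $3,127.1688 + $6,763.123 = $51,809.245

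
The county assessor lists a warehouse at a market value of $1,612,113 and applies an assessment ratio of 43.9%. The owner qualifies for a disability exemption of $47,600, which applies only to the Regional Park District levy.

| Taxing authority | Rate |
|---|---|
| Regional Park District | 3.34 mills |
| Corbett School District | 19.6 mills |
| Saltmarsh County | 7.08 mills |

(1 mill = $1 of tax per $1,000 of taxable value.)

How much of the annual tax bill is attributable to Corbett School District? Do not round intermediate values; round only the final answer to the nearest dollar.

Assessed value = $1,612,113 × 0.439 = $707,717.607
Corbett School District taxable value = $707,717.607 (exemption does not apply)
Corbett School District levy = $707,717.607 × 0.0196 = $13,871.2650972

$13,871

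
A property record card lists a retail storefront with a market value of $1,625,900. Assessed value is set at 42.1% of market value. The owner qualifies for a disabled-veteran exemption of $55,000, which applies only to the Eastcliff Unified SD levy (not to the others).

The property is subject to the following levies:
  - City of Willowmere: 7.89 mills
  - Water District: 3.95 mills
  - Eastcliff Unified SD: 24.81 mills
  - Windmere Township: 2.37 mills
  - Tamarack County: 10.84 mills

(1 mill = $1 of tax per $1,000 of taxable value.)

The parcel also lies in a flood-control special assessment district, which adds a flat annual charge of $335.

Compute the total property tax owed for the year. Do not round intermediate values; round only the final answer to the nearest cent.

$33,099.81

Assessed value = $1,625,900 × 0.421 = $684,503.9
City of Willowmere: $684,503.9 × 0.00789 = $5,400.735771
Water District: $684,503.9 × 0.00395 = $2,703.790405
Eastcliff Unified SD: ($684,503.9 − $55,000) × 0.02481 = $629,503.9 × 0.02481 = $15,617.991759
Windmere Township: $684,503.9 × 0.00237 = $1,622.274243
Tamarack County: $684,503.9 × 0.01084 = $7,420.022276
Levies subtotal = $32,764.814454
Total = $32,764.814454 + $335 = $33,099.814454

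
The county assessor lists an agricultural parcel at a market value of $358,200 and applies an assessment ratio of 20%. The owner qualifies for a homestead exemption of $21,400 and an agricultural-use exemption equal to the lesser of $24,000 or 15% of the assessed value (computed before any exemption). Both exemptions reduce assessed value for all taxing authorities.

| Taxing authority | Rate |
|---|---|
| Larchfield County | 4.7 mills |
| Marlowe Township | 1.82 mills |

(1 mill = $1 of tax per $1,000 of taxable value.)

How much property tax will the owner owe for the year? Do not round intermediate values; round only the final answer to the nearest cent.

$257.50

Assessed value = $358,200 × 0.2 = $71,640
Agricultural-use exemption = min($24,000, 15% × $71,640) = min($24,000, $10,746) = $10,746 (percentage binds)
Taxable value = $71,640 − $21,400 − $10,746 = $39,494
Larchfield County: $39,494 × 0.0047 = $185.6218
Marlowe Township: $39,494 × 0.00182 = $71.87908
Total = $257.50088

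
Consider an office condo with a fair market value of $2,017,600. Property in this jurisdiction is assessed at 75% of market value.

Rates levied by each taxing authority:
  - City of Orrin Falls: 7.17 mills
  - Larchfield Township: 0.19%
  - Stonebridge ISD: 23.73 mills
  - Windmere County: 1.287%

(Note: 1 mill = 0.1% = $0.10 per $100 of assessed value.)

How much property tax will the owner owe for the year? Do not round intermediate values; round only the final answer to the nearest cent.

$69,107.84

Assessed value = $2,017,600 × 0.75 = $1,513,200
City of Orrin Falls: $1,513,200 × 0.00717 = $10,849.644
Larchfield Township: $1,513,200 × 0.0019 = $2,875.08
Stonebridge ISD: $1,513,200 × 0.02373 = $35,908.236
Windmere County: $1,513,200 × 0.01287 = $19,474.884
Total = $69,107.844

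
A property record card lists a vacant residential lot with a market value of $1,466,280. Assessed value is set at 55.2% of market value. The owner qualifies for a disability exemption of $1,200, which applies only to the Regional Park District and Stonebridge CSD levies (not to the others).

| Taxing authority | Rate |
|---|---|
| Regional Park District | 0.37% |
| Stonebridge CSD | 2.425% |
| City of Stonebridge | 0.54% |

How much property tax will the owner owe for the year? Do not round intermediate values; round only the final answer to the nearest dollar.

Assessed value = $1,466,280 × 0.552 = $809,386.56
Regional Park District: ($809,386.56 − $1,200) × 0.0037 = $808,186.56 × 0.0037 = $2,990.290272
Stonebridge CSD: ($809,386.56 − $1,200) × 0.02425 = $808,186.56 × 0.02425 = $19,598.52408
City of Stonebridge: $809,386.56 × 0.0054 = $4,370.687424
Total = $26,959.501776

$26,960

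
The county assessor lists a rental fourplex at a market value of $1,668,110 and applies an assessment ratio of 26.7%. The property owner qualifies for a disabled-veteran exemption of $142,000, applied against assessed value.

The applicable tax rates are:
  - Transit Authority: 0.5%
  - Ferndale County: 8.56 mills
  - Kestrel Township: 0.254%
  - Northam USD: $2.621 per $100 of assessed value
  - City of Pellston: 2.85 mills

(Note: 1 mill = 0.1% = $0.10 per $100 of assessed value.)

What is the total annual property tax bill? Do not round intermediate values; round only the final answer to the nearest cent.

$13,700.88

Assessed value = $1,668,110 × 0.267 = $445,385.37
Taxable value = $445,385.37 − $142,000 = $303,385.37
Transit Authority: $303,385.37 × 0.005 = $1,516.92685
Ferndale County: $303,385.37 × 0.00856 = $2,596.9787672
Kestrel Township: $303,385.37 × 0.00254 = $770.5988398
Northam USD: $303,385.37 × 0.02621 = $7,951.7305477
City of Pellston: $303,385.37 × 0.00285 = $864.6483045
Total = $13,700.8833092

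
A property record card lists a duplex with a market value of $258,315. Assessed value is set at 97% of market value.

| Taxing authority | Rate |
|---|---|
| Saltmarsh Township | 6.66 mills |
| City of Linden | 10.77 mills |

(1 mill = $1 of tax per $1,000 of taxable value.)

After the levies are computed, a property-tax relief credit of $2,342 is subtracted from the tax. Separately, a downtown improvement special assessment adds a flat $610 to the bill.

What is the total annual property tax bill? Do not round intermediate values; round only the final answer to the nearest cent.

$2,635.36

Assessed value = $258,315 × 0.97 = $250,565.55
Saltmarsh Township: $250,565.55 × 0.00666 = $1,668.766563
City of Linden: $250,565.55 × 0.01077 = $2,698.5909735
Levies subtotal = $4,367.3575365
After credit = $4,367.3575365 − $2,342 = $2,025.3575365
Total = $2,025.3575365 + $610 = $2,635.3575365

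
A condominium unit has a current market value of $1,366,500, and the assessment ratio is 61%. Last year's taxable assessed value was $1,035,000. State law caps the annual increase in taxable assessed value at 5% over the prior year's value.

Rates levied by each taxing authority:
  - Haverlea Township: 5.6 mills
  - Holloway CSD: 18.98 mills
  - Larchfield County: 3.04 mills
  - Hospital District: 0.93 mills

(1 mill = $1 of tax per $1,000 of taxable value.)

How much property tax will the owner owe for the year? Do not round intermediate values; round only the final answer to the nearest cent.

$23,798.28

Uncapped assessed value = $1,366,500 × 0.61 = $833,565
Cap limit = $1,035,000 × 1.05 = $1,086,750
Taxable assessed value = min($833,565, $1,086,750) = $833,565 (cap does not bind)
Haverlea Township: $833,565 × 0.0056 = $4,667.964
Holloway CSD: $833,565 × 0.01898 = $15,821.0637
Larchfield County: $833,565 × 0.00304 = $2,534.0376
Hospital District: $833,565 × 0.00093 = $775.21545
Total = $23,798.28075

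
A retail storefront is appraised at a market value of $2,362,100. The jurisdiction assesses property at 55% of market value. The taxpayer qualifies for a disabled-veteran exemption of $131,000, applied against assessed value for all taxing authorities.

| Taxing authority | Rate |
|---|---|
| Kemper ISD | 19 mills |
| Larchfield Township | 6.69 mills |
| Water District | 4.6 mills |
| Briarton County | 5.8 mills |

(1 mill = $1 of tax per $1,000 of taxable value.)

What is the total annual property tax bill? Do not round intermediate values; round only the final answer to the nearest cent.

Assessed value = $2,362,100 × 0.55 = $1,299,155
Taxable value = $1,299,155 − $131,000 = $1,168,155
Kemper ISD: $1,168,155 × 0.019 = $22,194.945
Larchfield Township: $1,168,155 × 0.00669 = $7,814.95695
Water District: $1,168,155 × 0.0046 = $5,373.513
Briarton County: $1,168,155 × 0.0058 = $6,775.299
Total = $22,194.945 + $7,814.95695 + $5,373.513 + $6,775.299 = $42,158.71395

$42,158.71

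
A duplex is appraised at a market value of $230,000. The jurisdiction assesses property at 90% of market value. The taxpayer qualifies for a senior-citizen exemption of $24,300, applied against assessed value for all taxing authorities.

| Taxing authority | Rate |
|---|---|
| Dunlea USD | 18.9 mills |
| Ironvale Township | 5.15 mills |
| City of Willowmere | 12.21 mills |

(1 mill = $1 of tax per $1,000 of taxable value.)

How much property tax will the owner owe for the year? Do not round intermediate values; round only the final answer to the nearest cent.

$6,624.70

Assessed value = $230,000 × 0.9 = $207,000
Taxable value = $207,000 − $24,300 = $182,700
Dunlea USD: $182,700 × 0.0189 = $3,453.03
Ironvale Township: $182,700 × 0.00515 = $940.905
City of Willowmere: $182,700 × 0.01221 = $2,230.767
Total = $3,453.03 + $940.905 + $2,230.767 = $6,624.702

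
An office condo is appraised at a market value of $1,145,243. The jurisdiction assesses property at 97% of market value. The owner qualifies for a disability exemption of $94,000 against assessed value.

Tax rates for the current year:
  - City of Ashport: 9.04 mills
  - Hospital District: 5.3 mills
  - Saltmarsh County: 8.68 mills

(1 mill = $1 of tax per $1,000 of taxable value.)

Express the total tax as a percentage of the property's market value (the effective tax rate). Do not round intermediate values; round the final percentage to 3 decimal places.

2.044%

Assessed value = $1,145,243 × 0.97 = $1,110,885.71
Taxable value = $1,110,885.71 − $94,000 = $1,016,885.71
City of Ashport: $1,016,885.71 × 0.00904 = $9,192.6468184
Hospital District: $1,016,885.71 × 0.0053 = $5,389.494263
Saltmarsh County: $1,016,885.71 × 0.00868 = $8,826.5679628
Total tax = $23,408.7090442
Effective rate = $23,408.7090442 ÷ $1,145,243 = 2.044% of market value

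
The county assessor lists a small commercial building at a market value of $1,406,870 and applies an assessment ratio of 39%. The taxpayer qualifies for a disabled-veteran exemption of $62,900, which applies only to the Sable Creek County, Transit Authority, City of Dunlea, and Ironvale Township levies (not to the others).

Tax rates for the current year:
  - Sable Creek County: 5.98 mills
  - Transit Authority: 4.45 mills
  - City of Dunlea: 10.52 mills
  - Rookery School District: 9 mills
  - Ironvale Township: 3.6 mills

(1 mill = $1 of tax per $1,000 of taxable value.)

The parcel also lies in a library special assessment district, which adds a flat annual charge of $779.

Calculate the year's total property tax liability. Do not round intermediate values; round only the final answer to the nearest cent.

$17,643.00

Assessed value = $1,406,870 × 0.39 = $548,679.3
Sable Creek County: ($548,679.3 − $62,900) × 0.00598 = $485,779.3 × 0.00598 = $2,904.960214
Transit Authority: ($548,679.3 − $62,900) × 0.00445 = $485,779.3 × 0.00445 = $2,161.717885
City of Dunlea: ($548,679.3 − $62,900) × 0.01052 = $485,779.3 × 0.01052 = $5,110.398236
Rookery School District: $548,679.3 × 0.009 = $4,938.1137
Ironvale Township: ($548,679.3 − $62,900) × 0.0036 = $485,779.3 × 0.0036 = $1,748.80548
Levies subtotal = $16,863.995515
Total = $16,863.995515 + $779 = $17,642.995515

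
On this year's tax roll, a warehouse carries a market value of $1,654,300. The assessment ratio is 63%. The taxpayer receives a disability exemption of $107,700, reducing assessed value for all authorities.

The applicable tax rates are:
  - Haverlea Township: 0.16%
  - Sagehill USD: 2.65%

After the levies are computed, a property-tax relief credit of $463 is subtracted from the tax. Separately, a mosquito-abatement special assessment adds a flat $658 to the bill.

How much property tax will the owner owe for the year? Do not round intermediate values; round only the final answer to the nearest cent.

Assessed value = $1,654,300 × 0.63 = $1,042,209
Taxable value = $1,042,209 − $107,700 = $934,509
Haverlea Township: $934,509 × 0.0016 = $1,495.2144
Sagehill USD: $934,509 × 0.0265 = $24,764.4885
Levies subtotal = $26,259.7029
After credit = $26,259.7029 − $463 = $25,796.7029
Total = $25,796.7029 + $658 = $26,454.7029

$26,454.70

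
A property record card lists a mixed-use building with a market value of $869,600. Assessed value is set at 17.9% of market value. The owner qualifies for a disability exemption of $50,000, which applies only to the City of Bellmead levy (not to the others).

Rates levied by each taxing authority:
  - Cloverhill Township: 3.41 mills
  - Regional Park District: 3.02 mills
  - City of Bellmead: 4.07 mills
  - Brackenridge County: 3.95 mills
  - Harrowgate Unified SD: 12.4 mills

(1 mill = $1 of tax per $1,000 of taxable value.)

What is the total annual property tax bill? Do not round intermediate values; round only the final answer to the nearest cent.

$3,975.93

Assessed value = $869,600 × 0.179 = $155,658.4
Cloverhill Township: $155,658.4 × 0.00341 = $530.795144
Regional Park District: $155,658.4 × 0.00302 = $470.088368
City of Bellmead: ($155,658.4 − $50,000) × 0.00407 = $105,658.4 × 0.00407 = $430.029688
Brackenridge County: $155,658.4 × 0.00395 = $614.85068
Harrowgate Unified SD: $155,658.4 × 0.0124 = $1,930.16416
Total = $3,975.92804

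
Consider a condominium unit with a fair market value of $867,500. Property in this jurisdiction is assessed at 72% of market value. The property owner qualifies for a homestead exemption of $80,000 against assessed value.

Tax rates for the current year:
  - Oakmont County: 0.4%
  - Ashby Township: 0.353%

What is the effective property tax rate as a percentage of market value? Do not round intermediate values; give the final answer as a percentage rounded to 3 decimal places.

Assessed value = $867,500 × 0.72 = $624,600
Taxable value = $624,600 − $80,000 = $544,600
Oakmont County: $544,600 × 0.004 = $2,178.4
Ashby Township: $544,600 × 0.00353 = $1,922.438
Total tax = $4,100.838
Effective rate = $4,100.838 ÷ $867,500 = 0.473% of market value

0.473%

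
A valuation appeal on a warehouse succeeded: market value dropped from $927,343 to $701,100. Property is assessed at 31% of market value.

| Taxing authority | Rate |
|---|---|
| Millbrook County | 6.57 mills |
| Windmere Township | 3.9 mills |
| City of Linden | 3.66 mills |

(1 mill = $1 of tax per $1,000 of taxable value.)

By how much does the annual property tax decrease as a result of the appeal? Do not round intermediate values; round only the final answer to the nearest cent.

$991.01

Old assessed value = $927,343 × 0.31 = $287,476.33
New assessed value = $701,100 × 0.31 = $217,341
Combined rate = 0.00657 + 0.0039 + 0.00366 = 0.01413
Old tax = $287,476.33 × 0.01413 = $4,062.0405429
New tax = $217,341 × 0.01413 = $3,071.02833
Reduction = $4,062.0405429 − $3,071.02833 = $991.0122129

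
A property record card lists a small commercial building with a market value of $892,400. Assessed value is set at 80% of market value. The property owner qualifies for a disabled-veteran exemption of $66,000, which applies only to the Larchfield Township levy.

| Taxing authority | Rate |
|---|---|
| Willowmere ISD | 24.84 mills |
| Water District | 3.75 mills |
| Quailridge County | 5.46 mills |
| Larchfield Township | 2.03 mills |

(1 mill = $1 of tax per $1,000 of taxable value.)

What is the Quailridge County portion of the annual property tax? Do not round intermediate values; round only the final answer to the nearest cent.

$3,898.00

Assessed value = $892,400 × 0.8 = $713,920
Quailridge County taxable value = $713,920 (exemption does not apply)
Quailridge County levy = $713,920 × 0.00546 = $3,898.0032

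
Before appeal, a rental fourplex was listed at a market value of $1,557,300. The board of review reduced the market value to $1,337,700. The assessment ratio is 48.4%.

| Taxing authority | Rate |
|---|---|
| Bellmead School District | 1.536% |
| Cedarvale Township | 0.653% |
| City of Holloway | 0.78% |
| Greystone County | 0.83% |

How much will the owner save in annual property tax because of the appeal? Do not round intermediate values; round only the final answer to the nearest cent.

Old assessed value = $1,557,300 × 0.484 = $753,733.2
New assessed value = $1,337,700 × 0.484 = $647,446.8
Combined rate = 0.01536 + 0.00653 + 0.0078 + 0.0083 = 0.03799
Old tax = $753,733.2 × 0.03799 = $28,634.324268
New tax = $647,446.8 × 0.03799 = $24,596.503932
Reduction = $28,634.324268 − $24,596.503932 = $4,037.820336

$4,037.82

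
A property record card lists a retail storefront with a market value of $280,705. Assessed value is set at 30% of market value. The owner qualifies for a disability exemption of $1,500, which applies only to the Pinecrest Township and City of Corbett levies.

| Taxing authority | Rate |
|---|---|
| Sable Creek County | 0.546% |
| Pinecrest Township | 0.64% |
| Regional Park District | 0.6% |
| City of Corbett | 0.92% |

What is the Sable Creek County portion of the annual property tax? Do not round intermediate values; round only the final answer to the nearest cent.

$459.79

Assessed value = $280,705 × 0.3 = $84,211.5
Sable Creek County taxable value = $84,211.5 (exemption does not apply)
Sable Creek County levy = $84,211.5 × 0.00546 = $459.79479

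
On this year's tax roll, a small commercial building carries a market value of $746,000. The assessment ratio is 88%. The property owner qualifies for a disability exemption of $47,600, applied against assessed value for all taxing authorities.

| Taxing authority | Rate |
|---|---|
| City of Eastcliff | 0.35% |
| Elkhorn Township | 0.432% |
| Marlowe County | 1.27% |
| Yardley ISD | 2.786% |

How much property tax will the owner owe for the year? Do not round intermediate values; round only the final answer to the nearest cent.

$29,457.61

Assessed value = $746,000 × 0.88 = $656,480
Taxable value = $656,480 − $47,600 = $608,880
City of Eastcliff: $608,880 × 0.0035 = $2,131.08
Elkhorn Township: $608,880 × 0.00432 = $2,630.3616
Marlowe County: $608,880 × 0.0127 = $7,732.776
Yardley ISD: $608,880 × 0.02786 = $16,963.3968
Total = $2,131.08 + $2,630.3616 + $7,732.776 + $16,963.3968 = $29,457.6144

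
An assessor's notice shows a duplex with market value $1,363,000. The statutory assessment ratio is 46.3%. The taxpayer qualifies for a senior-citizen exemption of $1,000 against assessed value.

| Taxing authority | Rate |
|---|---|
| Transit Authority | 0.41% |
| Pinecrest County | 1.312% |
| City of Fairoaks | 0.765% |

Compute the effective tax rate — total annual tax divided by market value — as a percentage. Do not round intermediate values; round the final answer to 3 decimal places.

Assessed value = $1,363,000 × 0.463 = $631,069
Taxable value = $631,069 − $1,000 = $630,069
Transit Authority: $630,069 × 0.0041 = $2,583.2829
Pinecrest County: $630,069 × 0.01312 = $8,266.50528
City of Fairoaks: $630,069 × 0.00765 = $4,820.02785
Total tax = $15,669.81603
Effective rate = $15,669.81603 ÷ $1,363,000 = 1.150% of market value

1.150%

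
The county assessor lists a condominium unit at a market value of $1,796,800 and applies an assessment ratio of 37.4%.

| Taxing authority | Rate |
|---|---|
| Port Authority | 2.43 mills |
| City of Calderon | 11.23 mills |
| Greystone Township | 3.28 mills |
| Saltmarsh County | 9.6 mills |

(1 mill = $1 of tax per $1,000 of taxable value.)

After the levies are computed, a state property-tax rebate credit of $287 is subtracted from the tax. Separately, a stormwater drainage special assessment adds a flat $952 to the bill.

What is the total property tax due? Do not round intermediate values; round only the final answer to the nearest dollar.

Assessed value = $1,796,800 × 0.374 = $672,003.2
Port Authority: $672,003.2 × 0.00243 = $1,632.967776
City of Calderon: $672,003.2 × 0.01123 = $7,546.595936
Greystone Township: $672,003.2 × 0.00328 = $2,204.170496
Saltmarsh County: $672,003.2 × 0.0096 = $6,451.23072
Levies subtotal = $17,834.964928
After credit = $17,834.964928 − $287 = $17,547.964928
Total = $17,547.964928 + $952 = $18,499.964928

$18,500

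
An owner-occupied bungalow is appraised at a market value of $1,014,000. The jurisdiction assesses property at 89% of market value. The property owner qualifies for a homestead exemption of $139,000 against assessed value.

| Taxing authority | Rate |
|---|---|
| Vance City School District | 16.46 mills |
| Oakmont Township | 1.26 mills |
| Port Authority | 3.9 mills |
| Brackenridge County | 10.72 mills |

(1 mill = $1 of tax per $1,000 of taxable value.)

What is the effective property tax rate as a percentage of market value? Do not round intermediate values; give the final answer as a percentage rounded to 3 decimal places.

2.435%

Assessed value = $1,014,000 × 0.89 = $902,460
Taxable value = $902,460 − $139,000 = $763,460
Vance City School District: $763,460 × 0.01646 = $12,566.5516
Oakmont Township: $763,460 × 0.00126 = $961.9596
Port Authority: $763,460 × 0.0039 = $2,977.494
Brackenridge County: $763,460 × 0.01072 = $8,184.2912
Total tax = $24,690.2964
Effective rate = $24,690.2964 ÷ $1,014,000 = 2.435% of market value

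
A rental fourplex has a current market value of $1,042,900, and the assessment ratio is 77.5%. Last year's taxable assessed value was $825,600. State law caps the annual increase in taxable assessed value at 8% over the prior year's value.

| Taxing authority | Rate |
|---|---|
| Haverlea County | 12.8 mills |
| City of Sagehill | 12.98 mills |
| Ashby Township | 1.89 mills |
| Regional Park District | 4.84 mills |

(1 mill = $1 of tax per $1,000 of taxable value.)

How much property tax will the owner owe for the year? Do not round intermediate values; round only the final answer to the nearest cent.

$26,276.13

Uncapped assessed value = $1,042,900 × 0.775 = $808,247.5
Cap limit = $825,600 × 1.08 = $891,648
Taxable assessed value = min($808,247.5, $891,648) = $808,247.5 (cap does not bind)
Haverlea County: $808,247.5 × 0.0128 = $10,345.568
City of Sagehill: $808,247.5 × 0.01298 = $10,491.05255
Ashby Township: $808,247.5 × 0.00189 = $1,527.587775
Regional Park District: $808,247.5 × 0.00484 = $3,911.9179
Total = $26,276.126225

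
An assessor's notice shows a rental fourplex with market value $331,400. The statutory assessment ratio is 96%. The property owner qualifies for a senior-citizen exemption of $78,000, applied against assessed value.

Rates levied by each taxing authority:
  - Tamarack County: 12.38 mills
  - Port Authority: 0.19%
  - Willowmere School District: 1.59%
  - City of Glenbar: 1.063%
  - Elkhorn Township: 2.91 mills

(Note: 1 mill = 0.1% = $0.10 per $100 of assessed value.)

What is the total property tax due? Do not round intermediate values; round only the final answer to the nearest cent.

$10,499.10

Assessed value = $331,400 × 0.96 = $318,144
Taxable value = $318,144 − $78,000 = $240,144
Tamarack County: $240,144 × 0.01238 = $2,972.98272
Port Authority: $240,144 × 0.0019 = $456.2736
Willowmere School District: $240,144 × 0.0159 = $3,818.2896
City of Glenbar: $240,144 × 0.01063 = $2,552.73072
Elkhorn Township: $240,144 × 0.00291 = $698.81904
Total = $10,499.09568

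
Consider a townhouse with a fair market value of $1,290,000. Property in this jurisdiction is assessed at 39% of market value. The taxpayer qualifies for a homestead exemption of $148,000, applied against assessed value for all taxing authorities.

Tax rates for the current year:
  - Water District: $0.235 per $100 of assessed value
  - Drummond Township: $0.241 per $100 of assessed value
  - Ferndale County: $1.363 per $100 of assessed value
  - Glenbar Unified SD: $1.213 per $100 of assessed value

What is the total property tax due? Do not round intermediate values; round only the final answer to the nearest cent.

$10,837.65

Assessed value = $1,290,000 × 0.39 = $503,100
Taxable value = $503,100 − $148,000 = $355,100
Water District: $355,100 × 0.00235 = $834.485
Drummond Township: $355,100 × 0.00241 = $855.791
Ferndale County: $355,100 × 0.01363 = $4,840.013
Glenbar Unified SD: $355,100 × 0.01213 = $4,307.363
Total = $834.485 + $855.791 + $4,840.013 + $4,307.363 = $10,837.652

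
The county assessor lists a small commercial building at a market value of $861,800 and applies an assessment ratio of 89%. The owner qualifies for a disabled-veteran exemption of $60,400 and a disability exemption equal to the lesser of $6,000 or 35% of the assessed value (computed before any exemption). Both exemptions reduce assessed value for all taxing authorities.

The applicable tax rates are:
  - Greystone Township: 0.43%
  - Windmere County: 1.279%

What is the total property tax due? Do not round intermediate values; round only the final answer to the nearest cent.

Assessed value = $861,800 × 0.89 = $767,002
Disability exemption = min($6,000, 35% × $767,002) = min($6,000, $268,450.7) = $6,000 (dollar cap binds)
Taxable value = $767,002 − $60,400 − $6,000 = $700,602
Greystone Township: $700,602 × 0.0043 = $3,012.5886
Windmere County: $700,602 × 0.01279 = $8,960.69958
Total = $11,973.28818

$11,973.29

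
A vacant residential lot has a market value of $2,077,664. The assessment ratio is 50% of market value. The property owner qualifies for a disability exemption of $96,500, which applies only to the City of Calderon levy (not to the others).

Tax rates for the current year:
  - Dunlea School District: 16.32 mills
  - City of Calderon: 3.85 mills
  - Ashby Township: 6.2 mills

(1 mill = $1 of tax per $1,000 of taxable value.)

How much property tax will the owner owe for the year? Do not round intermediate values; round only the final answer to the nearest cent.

Assessed value = $2,077,664 × 0.5 = $1,038,832
Dunlea School District: $1,038,832 × 0.01632 = $16,953.73824
City of Calderon: ($1,038,832 − $96,500) × 0.00385 = $942,332 × 0.00385 = $3,627.9782
Ashby Township: $1,038,832 × 0.0062 = $6,440.7584
Total = $27,022.47484

$27,022.47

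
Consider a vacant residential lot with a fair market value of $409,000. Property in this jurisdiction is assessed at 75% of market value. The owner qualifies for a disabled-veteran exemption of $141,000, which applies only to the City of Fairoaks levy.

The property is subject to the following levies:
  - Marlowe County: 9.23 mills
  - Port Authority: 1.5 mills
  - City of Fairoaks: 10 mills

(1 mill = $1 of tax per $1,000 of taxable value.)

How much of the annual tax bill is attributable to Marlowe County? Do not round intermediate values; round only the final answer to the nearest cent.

$2,831.30

Assessed value = $409,000 × 0.75 = $306,750
Marlowe County taxable value = $306,750 (exemption does not apply)
Marlowe County levy = $306,750 × 0.00923 = $2,831.3025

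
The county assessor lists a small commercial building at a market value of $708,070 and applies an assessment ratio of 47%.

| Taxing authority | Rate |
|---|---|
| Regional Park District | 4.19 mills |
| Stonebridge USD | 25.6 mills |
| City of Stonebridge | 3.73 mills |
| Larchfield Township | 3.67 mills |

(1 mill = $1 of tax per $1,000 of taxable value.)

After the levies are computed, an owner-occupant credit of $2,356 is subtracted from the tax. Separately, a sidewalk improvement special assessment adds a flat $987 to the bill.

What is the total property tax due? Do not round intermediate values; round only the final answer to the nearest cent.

Assessed value = $708,070 × 0.47 = $332,792.9
Regional Park District: $332,792.9 × 0.00419 = $1,394.402251
Stonebridge USD: $332,792.9 × 0.0256 = $8,519.49824
City of Stonebridge: $332,792.9 × 0.00373 = $1,241.317517
Larchfield Township: $332,792.9 × 0.00367 = $1,221.349943
Levies subtotal = $12,376.567951
After credit = $12,376.567951 − $2,356 = $10,020.567951
Total = $10,020.567951 + $987 = $11,007.567951

$11,007.57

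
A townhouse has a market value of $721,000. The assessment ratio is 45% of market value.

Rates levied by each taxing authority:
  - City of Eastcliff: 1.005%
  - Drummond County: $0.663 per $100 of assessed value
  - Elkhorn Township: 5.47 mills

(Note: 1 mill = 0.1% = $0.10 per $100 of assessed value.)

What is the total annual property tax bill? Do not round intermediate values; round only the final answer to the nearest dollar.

Assessed value = $721,000 × 0.45 = $324,450
City of Eastcliff: $324,450 × 0.01005 = $3,260.7225
Drummond County: $324,450 × 0.00663 = $2,151.1035
Elkhorn Township: $324,450 × 0.00547 = $1,774.7415
Total = $7,186.5675

$7,187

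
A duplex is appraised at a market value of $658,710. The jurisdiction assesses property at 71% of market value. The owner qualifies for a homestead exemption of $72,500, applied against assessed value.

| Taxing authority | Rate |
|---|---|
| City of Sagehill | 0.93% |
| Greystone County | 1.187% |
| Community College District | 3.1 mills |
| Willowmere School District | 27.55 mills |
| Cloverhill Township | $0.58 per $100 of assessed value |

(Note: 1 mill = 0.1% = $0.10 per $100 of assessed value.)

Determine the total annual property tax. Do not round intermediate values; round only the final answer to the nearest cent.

Assessed value = $658,710 × 0.71 = $467,684.1
Taxable value = $467,684.1 − $72,500 = $395,184.1
City of Sagehill: $395,184.1 × 0.0093 = $3,675.21213
Greystone County: $395,184.1 × 0.01187 = $4,690.835267
Community College District: $395,184.1 × 0.0031 = $1,225.07071
Willowmere School District: $395,184.1 × 0.02755 = $10,887.321955
Cloverhill Township: $395,184.1 × 0.0058 = $2,292.06778
Total = $22,770.507842

$22,770.51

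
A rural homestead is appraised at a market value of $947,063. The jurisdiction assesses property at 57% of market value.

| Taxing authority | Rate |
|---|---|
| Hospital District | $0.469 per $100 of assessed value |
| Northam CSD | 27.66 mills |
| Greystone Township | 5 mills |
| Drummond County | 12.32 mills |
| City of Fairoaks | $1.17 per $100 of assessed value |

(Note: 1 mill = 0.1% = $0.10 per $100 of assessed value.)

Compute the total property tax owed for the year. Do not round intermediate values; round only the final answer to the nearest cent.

$33,129.12

Assessed value = $947,063 × 0.57 = $539,825.91
Hospital District: $539,825.91 × 0.00469 = $2,531.7835179
Northam CSD: $539,825.91 × 0.02766 = $14,931.5846706
Greystone Township: $539,825.91 × 0.005 = $2,699.12955
Drummond County: $539,825.91 × 0.01232 = $6,650.6552112
City of Fairoaks: $539,825.91 × 0.0117 = $6,315.963147
Total = $33,129.1160967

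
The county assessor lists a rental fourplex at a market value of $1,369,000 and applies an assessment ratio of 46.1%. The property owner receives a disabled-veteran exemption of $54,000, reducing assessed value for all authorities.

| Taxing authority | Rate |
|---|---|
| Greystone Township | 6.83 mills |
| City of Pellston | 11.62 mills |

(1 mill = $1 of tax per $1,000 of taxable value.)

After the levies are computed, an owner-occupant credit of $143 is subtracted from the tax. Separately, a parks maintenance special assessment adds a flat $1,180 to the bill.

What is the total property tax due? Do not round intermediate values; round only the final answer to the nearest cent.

Assessed value = $1,369,000 × 0.461 = $631,109
Taxable value = $631,109 − $54,000 = $577,109
Greystone Township: $577,109 × 0.00683 = $3,941.65447
City of Pellston: $577,109 × 0.01162 = $6,706.00658
Levies subtotal = $10,647.66105
After credit = $10,647.66105 − $143 = $10,504.66105
Total = $10,504.66105 + $1,180 = $11,684.66105

$11,684.66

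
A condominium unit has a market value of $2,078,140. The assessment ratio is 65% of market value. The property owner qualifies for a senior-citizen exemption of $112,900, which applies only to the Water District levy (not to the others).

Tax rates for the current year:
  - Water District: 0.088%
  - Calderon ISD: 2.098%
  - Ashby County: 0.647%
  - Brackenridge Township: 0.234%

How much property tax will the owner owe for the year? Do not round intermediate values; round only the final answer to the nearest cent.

Assessed value = $2,078,140 × 0.65 = $1,350,791
Water District: ($1,350,791 − $112,900) × 0.00088 = $1,237,891 × 0.00088 = $1,089.34408
Calderon ISD: $1,350,791 × 0.02098 = $28,339.59518
Ashby County: $1,350,791 × 0.00647 = $8,739.61777
Brackenridge Township: $1,350,791 × 0.00234 = $3,160.85094
Total = $41,329.40797

$41,329.41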